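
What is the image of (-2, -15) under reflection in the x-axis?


Reflection across x-axis: (x, y) -> (x, -y)
(-2, -15) -> (-2, 15)

(-2, 15)


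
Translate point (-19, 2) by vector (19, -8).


Translation: (x+dx, y+dy) = (-19+19, 2+-8) = (0, -6)

(0, -6)


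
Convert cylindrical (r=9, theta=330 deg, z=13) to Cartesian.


x = 9 * cos(330) = 7.7942
y = 9 * sin(330) = -4.5
z = 13

(7.7942, -4.5, 13)


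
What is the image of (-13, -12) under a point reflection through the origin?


Reflection through origin: (x, y) -> (-x, -y)
(-13, -12) -> (13, 12)

(13, 12)


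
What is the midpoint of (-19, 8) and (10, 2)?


Midpoint = ((-19+10)/2, (8+2)/2) = (-4.5, 5)

(-4.5, 5)


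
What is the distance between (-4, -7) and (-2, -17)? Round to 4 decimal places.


d = sqrt((-2--4)^2 + (-17--7)^2) = 10.198

10.198


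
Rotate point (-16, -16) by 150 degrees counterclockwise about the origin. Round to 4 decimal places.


x' = -16*cos(150) - -16*sin(150) = 21.8564
y' = -16*sin(150) + -16*cos(150) = 5.8564

(21.8564, 5.8564)


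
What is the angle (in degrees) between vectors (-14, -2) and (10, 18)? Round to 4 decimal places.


dot = -14*10 + -2*18 = -176
|u| = 14.1421, |v| = 20.5913
cos(angle) = -0.6044
angle = 127.1847 degrees

127.1847 degrees


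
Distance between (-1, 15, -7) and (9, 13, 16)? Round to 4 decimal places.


d = sqrt((9--1)^2 + (13-15)^2 + (16--7)^2) = 25.1595

25.1595


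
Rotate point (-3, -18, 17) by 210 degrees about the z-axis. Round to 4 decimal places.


x' = -3*cos(210) - -18*sin(210) = -6.4019
y' = -3*sin(210) + -18*cos(210) = 17.0885
z' = 17

(-6.4019, 17.0885, 17)


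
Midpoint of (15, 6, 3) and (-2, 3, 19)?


Midpoint = ((15+-2)/2, (6+3)/2, (3+19)/2) = (6.5, 4.5, 11)

(6.5, 4.5, 11)


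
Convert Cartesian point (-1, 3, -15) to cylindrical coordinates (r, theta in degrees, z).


r = sqrt((-1)^2 + 3^2) = 3.1623
theta = atan2(3, -1) = 108.4349 deg
z = -15

r = 3.1623, theta = 108.4349 deg, z = -15


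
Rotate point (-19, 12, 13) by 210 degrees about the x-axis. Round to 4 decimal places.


x' = -19
y' = 12*cos(210) - 13*sin(210) = -3.8923
z' = 12*sin(210) + 13*cos(210) = -17.2583

(-19, -3.8923, -17.2583)


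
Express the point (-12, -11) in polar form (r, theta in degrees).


r = sqrt((-12)^2 + (-11)^2) = 16.2788
theta = atan2(-11, -12) = 222.5104 degrees

r = 16.2788, theta = 222.5104 degrees


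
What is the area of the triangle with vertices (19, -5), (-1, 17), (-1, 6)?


Area = |x1(y2-y3) + x2(y3-y1) + x3(y1-y2)| / 2
= |19*(17-6) + -1*(6--5) + -1*(-5-17)| / 2
= 110

110


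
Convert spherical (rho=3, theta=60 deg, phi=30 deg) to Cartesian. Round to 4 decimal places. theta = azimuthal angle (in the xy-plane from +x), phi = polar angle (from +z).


x = 3 * sin(30) * cos(60) = 0.75
y = 3 * sin(30) * sin(60) = 1.299
z = 3 * cos(30) = 2.5981

(0.75, 1.299, 2.5981)


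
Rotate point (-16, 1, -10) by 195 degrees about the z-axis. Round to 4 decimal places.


x' = -16*cos(195) - 1*sin(195) = 15.7136
y' = -16*sin(195) + 1*cos(195) = 3.1752
z' = -10

(15.7136, 3.1752, -10)


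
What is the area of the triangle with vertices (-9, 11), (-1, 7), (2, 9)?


Area = |x1(y2-y3) + x2(y3-y1) + x3(y1-y2)| / 2
= |-9*(7-9) + -1*(9-11) + 2*(11-7)| / 2
= 14

14


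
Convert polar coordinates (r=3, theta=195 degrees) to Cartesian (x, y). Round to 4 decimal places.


x = 3 * cos(195) = -2.8978
y = 3 * sin(195) = -0.7765

(-2.8978, -0.7765)


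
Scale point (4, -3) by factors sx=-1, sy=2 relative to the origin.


Scaling: (x*sx, y*sy) = (4*-1, -3*2) = (-4, -6)

(-4, -6)


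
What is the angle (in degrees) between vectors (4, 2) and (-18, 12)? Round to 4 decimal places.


dot = 4*-18 + 2*12 = -48
|u| = 4.4721, |v| = 21.6333
cos(angle) = -0.4961
angle = 119.7449 degrees

119.7449 degrees


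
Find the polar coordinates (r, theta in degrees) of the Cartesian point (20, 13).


r = sqrt(20^2 + 13^2) = 23.8537
theta = atan2(13, 20) = 33.0239 degrees

r = 23.8537, theta = 33.0239 degrees


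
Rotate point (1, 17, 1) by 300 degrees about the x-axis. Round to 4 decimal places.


x' = 1
y' = 17*cos(300) - 1*sin(300) = 9.366
z' = 17*sin(300) + 1*cos(300) = -14.2224

(1, 9.366, -14.2224)


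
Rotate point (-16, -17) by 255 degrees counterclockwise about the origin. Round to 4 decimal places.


x' = -16*cos(255) - -17*sin(255) = -12.2796
y' = -16*sin(255) + -17*cos(255) = 19.8547

(-12.2796, 19.8547)


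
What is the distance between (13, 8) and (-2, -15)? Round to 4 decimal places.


d = sqrt((-2-13)^2 + (-15-8)^2) = 27.4591

27.4591


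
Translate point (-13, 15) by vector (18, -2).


Translation: (x+dx, y+dy) = (-13+18, 15+-2) = (5, 13)

(5, 13)


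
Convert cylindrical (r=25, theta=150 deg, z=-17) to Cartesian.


x = 25 * cos(150) = -21.6506
y = 25 * sin(150) = 12.5
z = -17

(-21.6506, 12.5, -17)


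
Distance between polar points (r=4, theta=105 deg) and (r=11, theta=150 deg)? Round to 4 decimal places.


d = sqrt(r1^2 + r2^2 - 2*r1*r2*cos(t2-t1))
d = sqrt(4^2 + 11^2 - 2*4*11*cos(150-105)) = 8.6472

8.6472


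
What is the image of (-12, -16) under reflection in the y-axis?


Reflection across y-axis: (x, y) -> (-x, y)
(-12, -16) -> (12, -16)

(12, -16)


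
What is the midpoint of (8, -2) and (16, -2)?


Midpoint = ((8+16)/2, (-2+-2)/2) = (12, -2)

(12, -2)


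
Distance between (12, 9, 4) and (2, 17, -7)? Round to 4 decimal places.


d = sqrt((2-12)^2 + (17-9)^2 + (-7-4)^2) = 16.8819

16.8819


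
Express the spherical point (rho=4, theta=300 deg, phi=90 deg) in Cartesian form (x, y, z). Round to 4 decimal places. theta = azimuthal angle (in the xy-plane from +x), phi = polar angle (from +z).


x = 4 * sin(90) * cos(300) = 2
y = 4 * sin(90) * sin(300) = -3.4641
z = 4 * cos(90) = 0

(2, -3.4641, 0)


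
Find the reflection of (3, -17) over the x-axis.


Reflection across x-axis: (x, y) -> (x, -y)
(3, -17) -> (3, 17)

(3, 17)


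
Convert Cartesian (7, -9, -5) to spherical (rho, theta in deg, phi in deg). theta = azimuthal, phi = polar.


rho = sqrt(7^2 + (-9)^2 + (-5)^2) = 12.4499
theta = atan2(-9, 7) = 307.875 deg
phi = acos(-5/12.4499) = 113.6788 deg

rho = 12.4499, theta = 307.875 deg, phi = 113.6788 deg


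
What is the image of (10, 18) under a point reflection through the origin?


Reflection through origin: (x, y) -> (-x, -y)
(10, 18) -> (-10, -18)

(-10, -18)


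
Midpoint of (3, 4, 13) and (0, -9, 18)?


Midpoint = ((3+0)/2, (4+-9)/2, (13+18)/2) = (1.5, -2.5, 15.5)

(1.5, -2.5, 15.5)


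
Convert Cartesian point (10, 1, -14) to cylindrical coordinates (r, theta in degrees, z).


r = sqrt(10^2 + 1^2) = 10.0499
theta = atan2(1, 10) = 5.7106 deg
z = -14

r = 10.0499, theta = 5.7106 deg, z = -14


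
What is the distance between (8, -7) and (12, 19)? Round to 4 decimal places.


d = sqrt((12-8)^2 + (19--7)^2) = 26.3059

26.3059


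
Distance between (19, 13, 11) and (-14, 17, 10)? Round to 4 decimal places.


d = sqrt((-14-19)^2 + (17-13)^2 + (10-11)^2) = 33.2566

33.2566


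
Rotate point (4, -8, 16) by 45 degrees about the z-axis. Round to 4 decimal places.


x' = 4*cos(45) - -8*sin(45) = 8.4853
y' = 4*sin(45) + -8*cos(45) = -2.8284
z' = 16

(8.4853, -2.8284, 16)


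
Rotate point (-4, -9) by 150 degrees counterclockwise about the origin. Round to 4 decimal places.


x' = -4*cos(150) - -9*sin(150) = 7.9641
y' = -4*sin(150) + -9*cos(150) = 5.7942

(7.9641, 5.7942)


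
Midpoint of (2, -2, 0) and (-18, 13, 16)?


Midpoint = ((2+-18)/2, (-2+13)/2, (0+16)/2) = (-8, 5.5, 8)

(-8, 5.5, 8)


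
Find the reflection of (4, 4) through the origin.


Reflection through origin: (x, y) -> (-x, -y)
(4, 4) -> (-4, -4)

(-4, -4)


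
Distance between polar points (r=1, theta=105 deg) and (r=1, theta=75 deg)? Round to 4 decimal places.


d = sqrt(r1^2 + r2^2 - 2*r1*r2*cos(t2-t1))
d = sqrt(1^2 + 1^2 - 2*1*1*cos(75-105)) = 0.5176

0.5176


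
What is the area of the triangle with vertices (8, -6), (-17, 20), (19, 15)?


Area = |x1(y2-y3) + x2(y3-y1) + x3(y1-y2)| / 2
= |8*(20-15) + -17*(15--6) + 19*(-6-20)| / 2
= 405.5

405.5


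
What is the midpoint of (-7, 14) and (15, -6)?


Midpoint = ((-7+15)/2, (14+-6)/2) = (4, 4)

(4, 4)


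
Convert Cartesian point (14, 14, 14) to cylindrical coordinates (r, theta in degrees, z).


r = sqrt(14^2 + 14^2) = 19.799
theta = atan2(14, 14) = 45 deg
z = 14

r = 19.799, theta = 45 deg, z = 14


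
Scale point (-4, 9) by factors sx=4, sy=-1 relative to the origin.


Scaling: (x*sx, y*sy) = (-4*4, 9*-1) = (-16, -9)

(-16, -9)


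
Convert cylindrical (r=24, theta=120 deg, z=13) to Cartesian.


x = 24 * cos(120) = -12
y = 24 * sin(120) = 20.7846
z = 13

(-12, 20.7846, 13)


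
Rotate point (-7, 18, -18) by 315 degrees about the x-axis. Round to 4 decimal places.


x' = -7
y' = 18*cos(315) - -18*sin(315) = 0
z' = 18*sin(315) + -18*cos(315) = -25.4558

(-7, 0, -25.4558)


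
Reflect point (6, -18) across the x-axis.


Reflection across x-axis: (x, y) -> (x, -y)
(6, -18) -> (6, 18)

(6, 18)


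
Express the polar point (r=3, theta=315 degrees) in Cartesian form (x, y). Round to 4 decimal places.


x = 3 * cos(315) = 2.1213
y = 3 * sin(315) = -2.1213

(2.1213, -2.1213)


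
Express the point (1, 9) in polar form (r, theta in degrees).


r = sqrt(1^2 + 9^2) = 9.0554
theta = atan2(9, 1) = 83.6598 degrees

r = 9.0554, theta = 83.6598 degrees


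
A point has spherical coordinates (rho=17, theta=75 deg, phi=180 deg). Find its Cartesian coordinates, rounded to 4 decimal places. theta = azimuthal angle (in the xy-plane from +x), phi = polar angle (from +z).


x = 17 * sin(180) * cos(75) = 0
y = 17 * sin(180) * sin(75) = 0
z = 17 * cos(180) = -17

(0, 0, -17)


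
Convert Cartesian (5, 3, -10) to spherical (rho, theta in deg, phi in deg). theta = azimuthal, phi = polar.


rho = sqrt(5^2 + 3^2 + (-10)^2) = 11.5758
theta = atan2(3, 5) = 30.9638 deg
phi = acos(-10/11.5758) = 149.7537 deg

rho = 11.5758, theta = 30.9638 deg, phi = 149.7537 deg


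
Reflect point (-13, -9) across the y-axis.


Reflection across y-axis: (x, y) -> (-x, y)
(-13, -9) -> (13, -9)

(13, -9)


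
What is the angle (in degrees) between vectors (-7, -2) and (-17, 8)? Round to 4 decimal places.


dot = -7*-17 + -2*8 = 103
|u| = 7.2801, |v| = 18.7883
cos(angle) = 0.753
angle = 41.1465 degrees

41.1465 degrees


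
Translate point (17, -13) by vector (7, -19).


Translation: (x+dx, y+dy) = (17+7, -13+-19) = (24, -32)

(24, -32)


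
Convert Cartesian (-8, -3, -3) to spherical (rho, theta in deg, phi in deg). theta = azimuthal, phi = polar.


rho = sqrt((-8)^2 + (-3)^2 + (-3)^2) = 9.0554
theta = atan2(-3, -8) = 200.556 deg
phi = acos(-3/9.0554) = 109.3474 deg

rho = 9.0554, theta = 200.556 deg, phi = 109.3474 deg


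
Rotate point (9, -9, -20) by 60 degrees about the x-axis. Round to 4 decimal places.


x' = 9
y' = -9*cos(60) - -20*sin(60) = 12.8205
z' = -9*sin(60) + -20*cos(60) = -17.7942

(9, 12.8205, -17.7942)


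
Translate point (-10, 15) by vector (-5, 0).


Translation: (x+dx, y+dy) = (-10+-5, 15+0) = (-15, 15)

(-15, 15)


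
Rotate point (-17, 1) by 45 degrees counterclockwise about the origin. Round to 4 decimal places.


x' = -17*cos(45) - 1*sin(45) = -12.7279
y' = -17*sin(45) + 1*cos(45) = -11.3137

(-12.7279, -11.3137)


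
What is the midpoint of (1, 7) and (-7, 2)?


Midpoint = ((1+-7)/2, (7+2)/2) = (-3, 4.5)

(-3, 4.5)


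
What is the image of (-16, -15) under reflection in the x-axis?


Reflection across x-axis: (x, y) -> (x, -y)
(-16, -15) -> (-16, 15)

(-16, 15)


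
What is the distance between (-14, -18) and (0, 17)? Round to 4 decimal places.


d = sqrt((0--14)^2 + (17--18)^2) = 37.6962

37.6962


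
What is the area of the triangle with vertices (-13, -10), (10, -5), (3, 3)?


Area = |x1(y2-y3) + x2(y3-y1) + x3(y1-y2)| / 2
= |-13*(-5-3) + 10*(3--10) + 3*(-10--5)| / 2
= 109.5

109.5


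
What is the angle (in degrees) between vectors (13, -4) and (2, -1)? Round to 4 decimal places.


dot = 13*2 + -4*-1 = 30
|u| = 13.6015, |v| = 2.2361
cos(angle) = 0.9864
angle = 9.4623 degrees

9.4623 degrees


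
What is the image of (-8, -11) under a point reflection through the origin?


Reflection through origin: (x, y) -> (-x, -y)
(-8, -11) -> (8, 11)

(8, 11)


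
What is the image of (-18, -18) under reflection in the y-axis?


Reflection across y-axis: (x, y) -> (-x, y)
(-18, -18) -> (18, -18)

(18, -18)


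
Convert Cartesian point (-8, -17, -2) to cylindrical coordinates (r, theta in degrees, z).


r = sqrt((-8)^2 + (-17)^2) = 18.7883
theta = atan2(-17, -8) = 244.7989 deg
z = -2

r = 18.7883, theta = 244.7989 deg, z = -2


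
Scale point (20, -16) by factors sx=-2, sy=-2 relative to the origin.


Scaling: (x*sx, y*sy) = (20*-2, -16*-2) = (-40, 32)

(-40, 32)


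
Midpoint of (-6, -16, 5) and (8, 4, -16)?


Midpoint = ((-6+8)/2, (-16+4)/2, (5+-16)/2) = (1, -6, -5.5)

(1, -6, -5.5)


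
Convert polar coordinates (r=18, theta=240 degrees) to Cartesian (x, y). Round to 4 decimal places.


x = 18 * cos(240) = -9
y = 18 * sin(240) = -15.5885

(-9, -15.5885)


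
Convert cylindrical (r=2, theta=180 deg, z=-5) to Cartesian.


x = 2 * cos(180) = -2
y = 2 * sin(180) = 0
z = -5

(-2, 0, -5)


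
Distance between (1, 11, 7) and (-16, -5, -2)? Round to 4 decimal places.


d = sqrt((-16-1)^2 + (-5-11)^2 + (-2-7)^2) = 25.02

25.02


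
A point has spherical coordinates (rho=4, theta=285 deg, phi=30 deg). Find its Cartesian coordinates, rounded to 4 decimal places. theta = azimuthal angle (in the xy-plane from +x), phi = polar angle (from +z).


x = 4 * sin(30) * cos(285) = 0.5176
y = 4 * sin(30) * sin(285) = -1.9319
z = 4 * cos(30) = 3.4641

(0.5176, -1.9319, 3.4641)


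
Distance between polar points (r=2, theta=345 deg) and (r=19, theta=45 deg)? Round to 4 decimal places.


d = sqrt(r1^2 + r2^2 - 2*r1*r2*cos(t2-t1))
d = sqrt(2^2 + 19^2 - 2*2*19*cos(45-345)) = 18.0831

18.0831


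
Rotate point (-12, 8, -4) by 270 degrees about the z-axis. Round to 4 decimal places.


x' = -12*cos(270) - 8*sin(270) = 8
y' = -12*sin(270) + 8*cos(270) = 12
z' = -4

(8, 12, -4)


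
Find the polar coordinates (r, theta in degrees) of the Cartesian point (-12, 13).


r = sqrt((-12)^2 + 13^2) = 17.6918
theta = atan2(13, -12) = 132.7094 degrees

r = 17.6918, theta = 132.7094 degrees


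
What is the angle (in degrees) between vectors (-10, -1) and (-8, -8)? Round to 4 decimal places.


dot = -10*-8 + -1*-8 = 88
|u| = 10.0499, |v| = 11.3137
cos(angle) = 0.774
angle = 39.2894 degrees

39.2894 degrees


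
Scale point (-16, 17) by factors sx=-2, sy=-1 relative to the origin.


Scaling: (x*sx, y*sy) = (-16*-2, 17*-1) = (32, -17)

(32, -17)


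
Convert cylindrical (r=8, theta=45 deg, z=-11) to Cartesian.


x = 8 * cos(45) = 5.6569
y = 8 * sin(45) = 5.6569
z = -11

(5.6569, 5.6569, -11)


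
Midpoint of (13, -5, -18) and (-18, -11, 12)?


Midpoint = ((13+-18)/2, (-5+-11)/2, (-18+12)/2) = (-2.5, -8, -3)

(-2.5, -8, -3)


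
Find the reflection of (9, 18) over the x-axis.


Reflection across x-axis: (x, y) -> (x, -y)
(9, 18) -> (9, -18)

(9, -18)


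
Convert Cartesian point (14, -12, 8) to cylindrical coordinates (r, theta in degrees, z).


r = sqrt(14^2 + (-12)^2) = 18.4391
theta = atan2(-12, 14) = 319.3987 deg
z = 8

r = 18.4391, theta = 319.3987 deg, z = 8


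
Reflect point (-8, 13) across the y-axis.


Reflection across y-axis: (x, y) -> (-x, y)
(-8, 13) -> (8, 13)

(8, 13)


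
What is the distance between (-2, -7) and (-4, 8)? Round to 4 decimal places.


d = sqrt((-4--2)^2 + (8--7)^2) = 15.1327

15.1327


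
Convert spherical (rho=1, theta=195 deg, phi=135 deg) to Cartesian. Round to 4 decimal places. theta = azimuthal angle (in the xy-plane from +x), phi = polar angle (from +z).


x = 1 * sin(135) * cos(195) = -0.683
y = 1 * sin(135) * sin(195) = -0.183
z = 1 * cos(135) = -0.7071

(-0.683, -0.183, -0.7071)


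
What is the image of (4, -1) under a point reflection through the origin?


Reflection through origin: (x, y) -> (-x, -y)
(4, -1) -> (-4, 1)

(-4, 1)


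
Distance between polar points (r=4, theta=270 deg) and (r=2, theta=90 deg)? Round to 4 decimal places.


d = sqrt(r1^2 + r2^2 - 2*r1*r2*cos(t2-t1))
d = sqrt(4^2 + 2^2 - 2*4*2*cos(90-270)) = 6

6


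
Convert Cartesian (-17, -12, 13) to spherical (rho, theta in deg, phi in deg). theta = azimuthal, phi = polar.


rho = sqrt((-17)^2 + (-12)^2 + 13^2) = 24.5357
theta = atan2(-12, -17) = 215.2176 deg
phi = acos(13/24.5357) = 58.0053 deg

rho = 24.5357, theta = 215.2176 deg, phi = 58.0053 deg


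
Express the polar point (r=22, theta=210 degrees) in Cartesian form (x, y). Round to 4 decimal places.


x = 22 * cos(210) = -19.0526
y = 22 * sin(210) = -11

(-19.0526, -11)


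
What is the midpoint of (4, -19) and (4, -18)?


Midpoint = ((4+4)/2, (-19+-18)/2) = (4, -18.5)

(4, -18.5)


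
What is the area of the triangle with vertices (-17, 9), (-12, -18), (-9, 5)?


Area = |x1(y2-y3) + x2(y3-y1) + x3(y1-y2)| / 2
= |-17*(-18-5) + -12*(5-9) + -9*(9--18)| / 2
= 98

98


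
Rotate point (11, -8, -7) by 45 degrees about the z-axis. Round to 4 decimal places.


x' = 11*cos(45) - -8*sin(45) = 13.435
y' = 11*sin(45) + -8*cos(45) = 2.1213
z' = -7

(13.435, 2.1213, -7)


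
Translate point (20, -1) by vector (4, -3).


Translation: (x+dx, y+dy) = (20+4, -1+-3) = (24, -4)

(24, -4)


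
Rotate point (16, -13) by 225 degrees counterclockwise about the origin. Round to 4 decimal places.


x' = 16*cos(225) - -13*sin(225) = -20.5061
y' = 16*sin(225) + -13*cos(225) = -2.1213

(-20.5061, -2.1213)


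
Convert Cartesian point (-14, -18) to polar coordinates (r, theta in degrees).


r = sqrt((-14)^2 + (-18)^2) = 22.8035
theta = atan2(-18, -14) = 232.125 degrees

r = 22.8035, theta = 232.125 degrees


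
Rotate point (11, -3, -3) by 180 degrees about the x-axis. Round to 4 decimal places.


x' = 11
y' = -3*cos(180) - -3*sin(180) = 3
z' = -3*sin(180) + -3*cos(180) = 3

(11, 3, 3)


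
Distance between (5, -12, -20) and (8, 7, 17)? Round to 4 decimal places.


d = sqrt((8-5)^2 + (7--12)^2 + (17--20)^2) = 41.7013

41.7013


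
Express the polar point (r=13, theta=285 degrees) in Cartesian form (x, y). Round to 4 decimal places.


x = 13 * cos(285) = 3.3646
y = 13 * sin(285) = -12.557

(3.3646, -12.557)


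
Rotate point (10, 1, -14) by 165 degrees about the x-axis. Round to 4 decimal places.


x' = 10
y' = 1*cos(165) - -14*sin(165) = 2.6575
z' = 1*sin(165) + -14*cos(165) = 13.7818

(10, 2.6575, 13.7818)


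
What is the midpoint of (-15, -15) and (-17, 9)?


Midpoint = ((-15+-17)/2, (-15+9)/2) = (-16, -3)

(-16, -3)


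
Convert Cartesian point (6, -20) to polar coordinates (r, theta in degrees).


r = sqrt(6^2 + (-20)^2) = 20.8806
theta = atan2(-20, 6) = 286.6992 degrees

r = 20.8806, theta = 286.6992 degrees


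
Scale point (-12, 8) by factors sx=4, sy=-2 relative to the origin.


Scaling: (x*sx, y*sy) = (-12*4, 8*-2) = (-48, -16)

(-48, -16)


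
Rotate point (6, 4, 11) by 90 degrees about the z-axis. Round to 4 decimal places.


x' = 6*cos(90) - 4*sin(90) = -4
y' = 6*sin(90) + 4*cos(90) = 6
z' = 11

(-4, 6, 11)


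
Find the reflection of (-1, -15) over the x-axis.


Reflection across x-axis: (x, y) -> (x, -y)
(-1, -15) -> (-1, 15)

(-1, 15)


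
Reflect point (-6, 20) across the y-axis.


Reflection across y-axis: (x, y) -> (-x, y)
(-6, 20) -> (6, 20)

(6, 20)


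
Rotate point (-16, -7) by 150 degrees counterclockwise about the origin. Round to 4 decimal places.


x' = -16*cos(150) - -7*sin(150) = 17.3564
y' = -16*sin(150) + -7*cos(150) = -1.9378

(17.3564, -1.9378)


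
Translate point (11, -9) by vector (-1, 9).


Translation: (x+dx, y+dy) = (11+-1, -9+9) = (10, 0)

(10, 0)


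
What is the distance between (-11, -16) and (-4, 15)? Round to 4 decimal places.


d = sqrt((-4--11)^2 + (15--16)^2) = 31.7805

31.7805


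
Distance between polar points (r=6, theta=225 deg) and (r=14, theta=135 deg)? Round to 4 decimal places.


d = sqrt(r1^2 + r2^2 - 2*r1*r2*cos(t2-t1))
d = sqrt(6^2 + 14^2 - 2*6*14*cos(135-225)) = 15.2315

15.2315


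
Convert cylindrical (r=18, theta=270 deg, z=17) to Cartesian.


x = 18 * cos(270) = 0
y = 18 * sin(270) = -18
z = 17

(0, -18, 17)


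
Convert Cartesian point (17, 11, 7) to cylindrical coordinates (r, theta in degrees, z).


r = sqrt(17^2 + 11^2) = 20.2485
theta = atan2(11, 17) = 32.9052 deg
z = 7

r = 20.2485, theta = 32.9052 deg, z = 7


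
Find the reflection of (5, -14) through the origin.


Reflection through origin: (x, y) -> (-x, -y)
(5, -14) -> (-5, 14)

(-5, 14)


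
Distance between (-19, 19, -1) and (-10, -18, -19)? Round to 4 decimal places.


d = sqrt((-10--19)^2 + (-18-19)^2 + (-19--1)^2) = 42.1189

42.1189


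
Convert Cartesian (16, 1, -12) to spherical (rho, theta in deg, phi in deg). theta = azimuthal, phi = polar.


rho = sqrt(16^2 + 1^2 + (-12)^2) = 20.025
theta = atan2(1, 16) = 3.5763 deg
phi = acos(-12/20.025) = 126.8163 deg

rho = 20.025, theta = 3.5763 deg, phi = 126.8163 deg


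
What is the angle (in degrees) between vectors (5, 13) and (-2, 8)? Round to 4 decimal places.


dot = 5*-2 + 13*8 = 94
|u| = 13.9284, |v| = 8.2462
cos(angle) = 0.8184
angle = 35.0738 degrees

35.0738 degrees


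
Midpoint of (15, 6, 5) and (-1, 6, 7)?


Midpoint = ((15+-1)/2, (6+6)/2, (5+7)/2) = (7, 6, 6)

(7, 6, 6)


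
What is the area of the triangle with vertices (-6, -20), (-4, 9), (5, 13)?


Area = |x1(y2-y3) + x2(y3-y1) + x3(y1-y2)| / 2
= |-6*(9-13) + -4*(13--20) + 5*(-20-9)| / 2
= 126.5

126.5


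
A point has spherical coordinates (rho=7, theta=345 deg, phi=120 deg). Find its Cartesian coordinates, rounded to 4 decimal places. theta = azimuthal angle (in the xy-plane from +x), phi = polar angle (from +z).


x = 7 * sin(120) * cos(345) = 5.8556
y = 7 * sin(120) * sin(345) = -1.569
z = 7 * cos(120) = -3.5

(5.8556, -1.569, -3.5)


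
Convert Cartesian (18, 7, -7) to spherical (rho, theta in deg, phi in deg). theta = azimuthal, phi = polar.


rho = sqrt(18^2 + 7^2 + (-7)^2) = 20.5426
theta = atan2(7, 18) = 21.2505 deg
phi = acos(-7/20.5426) = 109.9229 deg

rho = 20.5426, theta = 21.2505 deg, phi = 109.9229 deg


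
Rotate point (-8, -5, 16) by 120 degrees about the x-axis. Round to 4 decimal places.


x' = -8
y' = -5*cos(120) - 16*sin(120) = -11.3564
z' = -5*sin(120) + 16*cos(120) = -12.3301

(-8, -11.3564, -12.3301)


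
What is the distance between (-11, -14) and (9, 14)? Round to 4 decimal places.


d = sqrt((9--11)^2 + (14--14)^2) = 34.4093

34.4093


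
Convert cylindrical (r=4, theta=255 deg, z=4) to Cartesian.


x = 4 * cos(255) = -1.0353
y = 4 * sin(255) = -3.8637
z = 4

(-1.0353, -3.8637, 4)


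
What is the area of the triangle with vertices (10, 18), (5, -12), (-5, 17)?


Area = |x1(y2-y3) + x2(y3-y1) + x3(y1-y2)| / 2
= |10*(-12-17) + 5*(17-18) + -5*(18--12)| / 2
= 222.5

222.5


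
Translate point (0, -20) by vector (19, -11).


Translation: (x+dx, y+dy) = (0+19, -20+-11) = (19, -31)

(19, -31)


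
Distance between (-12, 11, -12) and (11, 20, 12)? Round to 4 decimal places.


d = sqrt((11--12)^2 + (20-11)^2 + (12--12)^2) = 34.4384

34.4384


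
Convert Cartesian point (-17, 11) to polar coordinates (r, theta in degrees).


r = sqrt((-17)^2 + 11^2) = 20.2485
theta = atan2(11, -17) = 147.0948 degrees

r = 20.2485, theta = 147.0948 degrees


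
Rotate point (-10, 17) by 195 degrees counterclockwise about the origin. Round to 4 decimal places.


x' = -10*cos(195) - 17*sin(195) = 14.0592
y' = -10*sin(195) + 17*cos(195) = -13.8325

(14.0592, -13.8325)


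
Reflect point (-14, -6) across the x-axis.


Reflection across x-axis: (x, y) -> (x, -y)
(-14, -6) -> (-14, 6)

(-14, 6)


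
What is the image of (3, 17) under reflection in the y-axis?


Reflection across y-axis: (x, y) -> (-x, y)
(3, 17) -> (-3, 17)

(-3, 17)


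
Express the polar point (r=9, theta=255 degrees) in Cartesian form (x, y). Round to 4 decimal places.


x = 9 * cos(255) = -2.3294
y = 9 * sin(255) = -8.6933

(-2.3294, -8.6933)


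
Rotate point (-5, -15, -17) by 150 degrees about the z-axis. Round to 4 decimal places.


x' = -5*cos(150) - -15*sin(150) = 11.8301
y' = -5*sin(150) + -15*cos(150) = 10.4904
z' = -17

(11.8301, 10.4904, -17)


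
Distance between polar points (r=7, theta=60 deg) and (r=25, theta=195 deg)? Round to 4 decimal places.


d = sqrt(r1^2 + r2^2 - 2*r1*r2*cos(t2-t1))
d = sqrt(7^2 + 25^2 - 2*7*25*cos(195-60)) = 30.356

30.356


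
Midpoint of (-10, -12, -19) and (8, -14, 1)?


Midpoint = ((-10+8)/2, (-12+-14)/2, (-19+1)/2) = (-1, -13, -9)

(-1, -13, -9)


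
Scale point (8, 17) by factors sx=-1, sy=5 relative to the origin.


Scaling: (x*sx, y*sy) = (8*-1, 17*5) = (-8, 85)

(-8, 85)


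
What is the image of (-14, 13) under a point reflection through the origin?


Reflection through origin: (x, y) -> (-x, -y)
(-14, 13) -> (14, -13)

(14, -13)


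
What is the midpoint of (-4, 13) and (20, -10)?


Midpoint = ((-4+20)/2, (13+-10)/2) = (8, 1.5)

(8, 1.5)


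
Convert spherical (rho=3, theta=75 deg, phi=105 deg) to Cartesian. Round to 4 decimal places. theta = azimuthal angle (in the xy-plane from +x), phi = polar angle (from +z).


x = 3 * sin(105) * cos(75) = 0.75
y = 3 * sin(105) * sin(75) = 2.799
z = 3 * cos(105) = -0.7765

(0.75, 2.799, -0.7765)


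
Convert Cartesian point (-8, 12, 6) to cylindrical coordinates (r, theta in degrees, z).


r = sqrt((-8)^2 + 12^2) = 14.4222
theta = atan2(12, -8) = 123.6901 deg
z = 6

r = 14.4222, theta = 123.6901 deg, z = 6


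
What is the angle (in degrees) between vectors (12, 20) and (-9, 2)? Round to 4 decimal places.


dot = 12*-9 + 20*2 = -68
|u| = 23.3238, |v| = 9.2195
cos(angle) = -0.3162
angle = 108.4349 degrees

108.4349 degrees


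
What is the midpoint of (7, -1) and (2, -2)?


Midpoint = ((7+2)/2, (-1+-2)/2) = (4.5, -1.5)

(4.5, -1.5)


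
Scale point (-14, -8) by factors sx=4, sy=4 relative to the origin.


Scaling: (x*sx, y*sy) = (-14*4, -8*4) = (-56, -32)

(-56, -32)


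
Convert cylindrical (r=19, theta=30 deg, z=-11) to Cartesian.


x = 19 * cos(30) = 16.4545
y = 19 * sin(30) = 9.5
z = -11

(16.4545, 9.5, -11)


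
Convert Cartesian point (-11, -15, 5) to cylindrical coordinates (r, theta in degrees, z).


r = sqrt((-11)^2 + (-15)^2) = 18.6011
theta = atan2(-15, -11) = 233.7462 deg
z = 5

r = 18.6011, theta = 233.7462 deg, z = 5


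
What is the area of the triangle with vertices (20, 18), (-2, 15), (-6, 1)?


Area = |x1(y2-y3) + x2(y3-y1) + x3(y1-y2)| / 2
= |20*(15-1) + -2*(1-18) + -6*(18-15)| / 2
= 148

148


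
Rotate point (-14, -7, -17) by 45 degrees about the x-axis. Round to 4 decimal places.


x' = -14
y' = -7*cos(45) - -17*sin(45) = 7.0711
z' = -7*sin(45) + -17*cos(45) = -16.9706

(-14, 7.0711, -16.9706)


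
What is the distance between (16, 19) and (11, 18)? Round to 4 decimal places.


d = sqrt((11-16)^2 + (18-19)^2) = 5.099

5.099


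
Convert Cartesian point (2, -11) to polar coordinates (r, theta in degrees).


r = sqrt(2^2 + (-11)^2) = 11.1803
theta = atan2(-11, 2) = 280.3048 degrees

r = 11.1803, theta = 280.3048 degrees


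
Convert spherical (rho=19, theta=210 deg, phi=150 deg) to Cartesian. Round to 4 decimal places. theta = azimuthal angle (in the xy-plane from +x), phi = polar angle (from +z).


x = 19 * sin(150) * cos(210) = -8.2272
y = 19 * sin(150) * sin(210) = -4.75
z = 19 * cos(150) = -16.4545

(-8.2272, -4.75, -16.4545)


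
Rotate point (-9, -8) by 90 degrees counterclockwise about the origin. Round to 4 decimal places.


x' = -9*cos(90) - -8*sin(90) = 8
y' = -9*sin(90) + -8*cos(90) = -9

(8, -9)


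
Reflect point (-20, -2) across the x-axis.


Reflection across x-axis: (x, y) -> (x, -y)
(-20, -2) -> (-20, 2)

(-20, 2)


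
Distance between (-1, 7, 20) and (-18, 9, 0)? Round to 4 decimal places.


d = sqrt((-18--1)^2 + (9-7)^2 + (0-20)^2) = 26.3249

26.3249


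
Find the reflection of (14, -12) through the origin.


Reflection through origin: (x, y) -> (-x, -y)
(14, -12) -> (-14, 12)

(-14, 12)


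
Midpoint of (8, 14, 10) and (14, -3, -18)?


Midpoint = ((8+14)/2, (14+-3)/2, (10+-18)/2) = (11, 5.5, -4)

(11, 5.5, -4)


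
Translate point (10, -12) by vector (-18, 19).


Translation: (x+dx, y+dy) = (10+-18, -12+19) = (-8, 7)

(-8, 7)


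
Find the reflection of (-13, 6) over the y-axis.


Reflection across y-axis: (x, y) -> (-x, y)
(-13, 6) -> (13, 6)

(13, 6)


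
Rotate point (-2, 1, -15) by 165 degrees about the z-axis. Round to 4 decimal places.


x' = -2*cos(165) - 1*sin(165) = 1.673
y' = -2*sin(165) + 1*cos(165) = -1.4836
z' = -15

(1.673, -1.4836, -15)


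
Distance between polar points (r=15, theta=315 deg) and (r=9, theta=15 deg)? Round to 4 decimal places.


d = sqrt(r1^2 + r2^2 - 2*r1*r2*cos(t2-t1))
d = sqrt(15^2 + 9^2 - 2*15*9*cos(15-315)) = 13.0767

13.0767


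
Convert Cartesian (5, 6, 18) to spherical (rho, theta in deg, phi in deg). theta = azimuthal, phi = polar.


rho = sqrt(5^2 + 6^2 + 18^2) = 19.6214
theta = atan2(6, 5) = 50.1944 deg
phi = acos(18/19.6214) = 23.4562 deg

rho = 19.6214, theta = 50.1944 deg, phi = 23.4562 deg


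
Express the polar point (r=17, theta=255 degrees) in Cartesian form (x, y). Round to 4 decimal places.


x = 17 * cos(255) = -4.3999
y = 17 * sin(255) = -16.4207

(-4.3999, -16.4207)


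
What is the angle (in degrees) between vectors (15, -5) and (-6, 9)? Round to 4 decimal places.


dot = 15*-6 + -5*9 = -135
|u| = 15.8114, |v| = 10.8167
cos(angle) = -0.7894
angle = 142.125 degrees

142.125 degrees


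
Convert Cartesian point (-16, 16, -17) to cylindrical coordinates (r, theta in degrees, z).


r = sqrt((-16)^2 + 16^2) = 22.6274
theta = atan2(16, -16) = 135 deg
z = -17

r = 22.6274, theta = 135 deg, z = -17


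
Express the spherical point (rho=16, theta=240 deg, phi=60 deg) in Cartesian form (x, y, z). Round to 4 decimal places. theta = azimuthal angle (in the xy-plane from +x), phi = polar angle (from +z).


x = 16 * sin(60) * cos(240) = -6.9282
y = 16 * sin(60) * sin(240) = -12
z = 16 * cos(60) = 8

(-6.9282, -12, 8)


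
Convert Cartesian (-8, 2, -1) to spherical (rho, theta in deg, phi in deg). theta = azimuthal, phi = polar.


rho = sqrt((-8)^2 + 2^2 + (-1)^2) = 8.3066
theta = atan2(2, -8) = 165.9638 deg
phi = acos(-1/8.3066) = 96.9144 deg

rho = 8.3066, theta = 165.9638 deg, phi = 96.9144 deg


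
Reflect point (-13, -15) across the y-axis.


Reflection across y-axis: (x, y) -> (-x, y)
(-13, -15) -> (13, -15)

(13, -15)


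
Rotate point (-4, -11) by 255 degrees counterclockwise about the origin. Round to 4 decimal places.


x' = -4*cos(255) - -11*sin(255) = -9.5899
y' = -4*sin(255) + -11*cos(255) = 6.7107

(-9.5899, 6.7107)


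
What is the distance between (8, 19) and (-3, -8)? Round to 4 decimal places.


d = sqrt((-3-8)^2 + (-8-19)^2) = 29.1548

29.1548


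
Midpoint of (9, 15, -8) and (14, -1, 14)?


Midpoint = ((9+14)/2, (15+-1)/2, (-8+14)/2) = (11.5, 7, 3)

(11.5, 7, 3)


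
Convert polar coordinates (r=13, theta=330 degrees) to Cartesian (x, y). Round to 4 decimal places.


x = 13 * cos(330) = 11.2583
y = 13 * sin(330) = -6.5

(11.2583, -6.5)


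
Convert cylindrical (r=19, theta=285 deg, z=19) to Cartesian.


x = 19 * cos(285) = 4.9176
y = 19 * sin(285) = -18.3526
z = 19

(4.9176, -18.3526, 19)


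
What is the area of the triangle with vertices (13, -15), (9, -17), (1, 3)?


Area = |x1(y2-y3) + x2(y3-y1) + x3(y1-y2)| / 2
= |13*(-17-3) + 9*(3--15) + 1*(-15--17)| / 2
= 48

48


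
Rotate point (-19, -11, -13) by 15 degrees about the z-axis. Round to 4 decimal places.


x' = -19*cos(15) - -11*sin(15) = -15.5056
y' = -19*sin(15) + -11*cos(15) = -15.5427
z' = -13

(-15.5056, -15.5427, -13)


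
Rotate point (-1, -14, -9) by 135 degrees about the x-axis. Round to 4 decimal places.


x' = -1
y' = -14*cos(135) - -9*sin(135) = 16.2635
z' = -14*sin(135) + -9*cos(135) = -3.5355

(-1, 16.2635, -3.5355)


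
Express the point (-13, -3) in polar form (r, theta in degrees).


r = sqrt((-13)^2 + (-3)^2) = 13.3417
theta = atan2(-3, -13) = 192.9946 degrees

r = 13.3417, theta = 192.9946 degrees


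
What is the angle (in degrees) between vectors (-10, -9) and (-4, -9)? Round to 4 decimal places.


dot = -10*-4 + -9*-9 = 121
|u| = 13.4536, |v| = 9.8489
cos(angle) = 0.9132
angle = 24.0503 degrees

24.0503 degrees


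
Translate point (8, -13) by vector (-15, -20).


Translation: (x+dx, y+dy) = (8+-15, -13+-20) = (-7, -33)

(-7, -33)


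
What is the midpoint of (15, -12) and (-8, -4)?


Midpoint = ((15+-8)/2, (-12+-4)/2) = (3.5, -8)

(3.5, -8)


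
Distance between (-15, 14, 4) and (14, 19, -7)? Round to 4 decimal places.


d = sqrt((14--15)^2 + (19-14)^2 + (-7-4)^2) = 31.4166

31.4166


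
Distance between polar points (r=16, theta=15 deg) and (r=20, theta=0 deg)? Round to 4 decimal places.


d = sqrt(r1^2 + r2^2 - 2*r1*r2*cos(t2-t1))
d = sqrt(16^2 + 20^2 - 2*16*20*cos(0-15)) = 6.1488

6.1488


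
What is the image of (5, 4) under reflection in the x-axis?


Reflection across x-axis: (x, y) -> (x, -y)
(5, 4) -> (5, -4)

(5, -4)


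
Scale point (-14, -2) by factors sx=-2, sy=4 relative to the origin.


Scaling: (x*sx, y*sy) = (-14*-2, -2*4) = (28, -8)

(28, -8)


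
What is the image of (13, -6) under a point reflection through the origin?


Reflection through origin: (x, y) -> (-x, -y)
(13, -6) -> (-13, 6)

(-13, 6)


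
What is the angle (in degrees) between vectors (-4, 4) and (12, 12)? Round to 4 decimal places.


dot = -4*12 + 4*12 = 0
|u| = 5.6569, |v| = 16.9706
cos(angle) = 0
angle = 90 degrees

90 degrees


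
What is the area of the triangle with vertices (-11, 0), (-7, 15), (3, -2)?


Area = |x1(y2-y3) + x2(y3-y1) + x3(y1-y2)| / 2
= |-11*(15--2) + -7*(-2-0) + 3*(0-15)| / 2
= 109

109


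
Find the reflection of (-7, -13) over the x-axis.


Reflection across x-axis: (x, y) -> (x, -y)
(-7, -13) -> (-7, 13)

(-7, 13)


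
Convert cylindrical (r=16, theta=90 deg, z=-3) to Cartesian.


x = 16 * cos(90) = 0
y = 16 * sin(90) = 16
z = -3

(0, 16, -3)


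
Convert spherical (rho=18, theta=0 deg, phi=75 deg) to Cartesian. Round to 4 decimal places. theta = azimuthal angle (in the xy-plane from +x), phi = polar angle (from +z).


x = 18 * sin(75) * cos(0) = 17.3867
y = 18 * sin(75) * sin(0) = 0
z = 18 * cos(75) = 4.6587

(17.3867, 0, 4.6587)


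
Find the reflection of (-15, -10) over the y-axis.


Reflection across y-axis: (x, y) -> (-x, y)
(-15, -10) -> (15, -10)

(15, -10)


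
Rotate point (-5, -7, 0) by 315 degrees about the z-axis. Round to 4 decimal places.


x' = -5*cos(315) - -7*sin(315) = -8.4853
y' = -5*sin(315) + -7*cos(315) = -1.4142
z' = 0

(-8.4853, -1.4142, 0)


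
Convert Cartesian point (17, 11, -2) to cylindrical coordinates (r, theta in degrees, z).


r = sqrt(17^2 + 11^2) = 20.2485
theta = atan2(11, 17) = 32.9052 deg
z = -2

r = 20.2485, theta = 32.9052 deg, z = -2


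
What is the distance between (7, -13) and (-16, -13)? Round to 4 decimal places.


d = sqrt((-16-7)^2 + (-13--13)^2) = 23

23


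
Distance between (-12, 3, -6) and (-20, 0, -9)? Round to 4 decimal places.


d = sqrt((-20--12)^2 + (0-3)^2 + (-9--6)^2) = 9.0554

9.0554


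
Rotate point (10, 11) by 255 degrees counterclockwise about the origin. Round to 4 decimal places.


x' = 10*cos(255) - 11*sin(255) = 8.037
y' = 10*sin(255) + 11*cos(255) = -12.5063

(8.037, -12.5063)


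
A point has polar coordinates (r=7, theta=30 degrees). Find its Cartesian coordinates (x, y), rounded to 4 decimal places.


x = 7 * cos(30) = 6.0622
y = 7 * sin(30) = 3.5

(6.0622, 3.5)


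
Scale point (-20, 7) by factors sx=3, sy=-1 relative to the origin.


Scaling: (x*sx, y*sy) = (-20*3, 7*-1) = (-60, -7)

(-60, -7)


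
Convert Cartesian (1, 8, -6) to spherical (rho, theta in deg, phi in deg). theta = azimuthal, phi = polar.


rho = sqrt(1^2 + 8^2 + (-6)^2) = 10.0499
theta = atan2(8, 1) = 82.875 deg
phi = acos(-6/10.0499) = 126.6569 deg

rho = 10.0499, theta = 82.875 deg, phi = 126.6569 deg


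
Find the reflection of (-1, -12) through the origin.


Reflection through origin: (x, y) -> (-x, -y)
(-1, -12) -> (1, 12)

(1, 12)


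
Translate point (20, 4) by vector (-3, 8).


Translation: (x+dx, y+dy) = (20+-3, 4+8) = (17, 12)

(17, 12)


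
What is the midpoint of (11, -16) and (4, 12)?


Midpoint = ((11+4)/2, (-16+12)/2) = (7.5, -2)

(7.5, -2)


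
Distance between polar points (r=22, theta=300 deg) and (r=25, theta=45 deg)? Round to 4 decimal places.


d = sqrt(r1^2 + r2^2 - 2*r1*r2*cos(t2-t1))
d = sqrt(22^2 + 25^2 - 2*22*25*cos(45-300)) = 37.3323

37.3323


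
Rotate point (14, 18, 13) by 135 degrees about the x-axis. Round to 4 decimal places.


x' = 14
y' = 18*cos(135) - 13*sin(135) = -21.9203
z' = 18*sin(135) + 13*cos(135) = 3.5355

(14, -21.9203, 3.5355)


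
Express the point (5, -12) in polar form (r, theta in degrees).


r = sqrt(5^2 + (-12)^2) = 13
theta = atan2(-12, 5) = 292.6199 degrees

r = 13, theta = 292.6199 degrees


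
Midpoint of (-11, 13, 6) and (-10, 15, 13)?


Midpoint = ((-11+-10)/2, (13+15)/2, (6+13)/2) = (-10.5, 14, 9.5)

(-10.5, 14, 9.5)


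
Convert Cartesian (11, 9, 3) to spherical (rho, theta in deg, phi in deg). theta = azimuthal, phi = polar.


rho = sqrt(11^2 + 9^2 + 3^2) = 14.5258
theta = atan2(9, 11) = 39.2894 deg
phi = acos(3/14.5258) = 78.081 deg

rho = 14.5258, theta = 39.2894 deg, phi = 78.081 deg


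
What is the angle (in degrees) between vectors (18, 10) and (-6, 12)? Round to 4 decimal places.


dot = 18*-6 + 10*12 = 12
|u| = 20.5913, |v| = 13.4164
cos(angle) = 0.0434
angle = 87.5104 degrees

87.5104 degrees


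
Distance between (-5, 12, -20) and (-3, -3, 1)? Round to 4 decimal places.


d = sqrt((-3--5)^2 + (-3-12)^2 + (1--20)^2) = 25.8844

25.8844


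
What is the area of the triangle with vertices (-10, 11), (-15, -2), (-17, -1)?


Area = |x1(y2-y3) + x2(y3-y1) + x3(y1-y2)| / 2
= |-10*(-2--1) + -15*(-1-11) + -17*(11--2)| / 2
= 15.5

15.5


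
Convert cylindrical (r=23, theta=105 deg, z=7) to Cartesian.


x = 23 * cos(105) = -5.9528
y = 23 * sin(105) = 22.2163
z = 7

(-5.9528, 22.2163, 7)


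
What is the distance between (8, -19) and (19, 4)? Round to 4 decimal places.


d = sqrt((19-8)^2 + (4--19)^2) = 25.4951

25.4951


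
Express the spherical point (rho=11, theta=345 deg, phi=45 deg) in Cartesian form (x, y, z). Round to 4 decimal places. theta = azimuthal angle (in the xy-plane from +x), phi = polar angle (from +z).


x = 11 * sin(45) * cos(345) = 7.5131
y = 11 * sin(45) * sin(345) = -2.0131
z = 11 * cos(45) = 7.7782

(7.5131, -2.0131, 7.7782)


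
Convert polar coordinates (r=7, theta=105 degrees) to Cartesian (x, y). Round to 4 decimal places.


x = 7 * cos(105) = -1.8117
y = 7 * sin(105) = 6.7615

(-1.8117, 6.7615)
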